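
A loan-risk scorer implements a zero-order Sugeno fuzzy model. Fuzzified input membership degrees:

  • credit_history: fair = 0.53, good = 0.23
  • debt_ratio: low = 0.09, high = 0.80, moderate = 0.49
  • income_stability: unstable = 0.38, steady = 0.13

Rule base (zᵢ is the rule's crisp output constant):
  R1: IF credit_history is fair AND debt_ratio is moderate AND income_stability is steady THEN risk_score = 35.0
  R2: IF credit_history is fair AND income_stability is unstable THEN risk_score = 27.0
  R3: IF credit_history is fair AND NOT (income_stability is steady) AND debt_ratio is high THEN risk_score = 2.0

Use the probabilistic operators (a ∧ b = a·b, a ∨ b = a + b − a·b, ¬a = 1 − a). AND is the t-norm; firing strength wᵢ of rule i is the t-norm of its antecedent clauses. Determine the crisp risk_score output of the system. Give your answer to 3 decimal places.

12.180

R1 (z=35.0): fair=0.53, moderate=0.49, steady=0.13; AND[a·b] → w = 0.0338
R2 (z=27.0): fair=0.53, unstable=0.38; AND[a·b] → w = 0.2014
R3 (z=2.0): fair=0.53, ¬steady=1−0.13=0.87, high=0.80; AND[a·b] → w = 0.3689
Weighted average = (0.0338·35.0 + 0.2014·27.0 + 0.3689·2.0) / (0.0338 + 0.2014 + 0.3689)
  = 7.3572 / 0.6040 = 12.180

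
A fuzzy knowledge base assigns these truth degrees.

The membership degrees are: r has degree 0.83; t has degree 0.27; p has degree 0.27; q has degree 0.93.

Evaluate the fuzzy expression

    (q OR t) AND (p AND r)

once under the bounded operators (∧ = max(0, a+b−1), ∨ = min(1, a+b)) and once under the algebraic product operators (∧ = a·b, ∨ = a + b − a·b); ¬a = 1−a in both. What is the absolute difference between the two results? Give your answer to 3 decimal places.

Under bounded:
  q OR t = min(1, a+b) on (0.93, 0.27) = 1.00
  p AND r = max(0, a+b−1) on (0.27, 0.83) = 0.10
  (q OR t) AND (p AND r) = max(0, a+b−1) on (1.00, 0.10) = 0.10
  → value = 0.1000
Under algebraic product:
  q OR t = a + b − a·b on (0.9300, 0.2700) = 0.9489
  p AND r = a·b on (0.2700, 0.8300) = 0.2241
  (q OR t) AND (p AND r) = a·b on (0.9489, 0.2241) = 0.2126
  → value = 0.2126
|0.1000 − 0.2126| = 0.113

0.113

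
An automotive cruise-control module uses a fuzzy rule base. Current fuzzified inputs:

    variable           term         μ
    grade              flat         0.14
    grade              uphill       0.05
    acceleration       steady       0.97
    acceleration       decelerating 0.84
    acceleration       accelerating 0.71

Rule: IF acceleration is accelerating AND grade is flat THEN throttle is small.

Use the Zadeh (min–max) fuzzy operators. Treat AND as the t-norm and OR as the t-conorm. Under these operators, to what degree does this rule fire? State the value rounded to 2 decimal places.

0.14

firing strength: accelerating=0.71, flat=0.14; AND[min(a, b)] → w = 0.14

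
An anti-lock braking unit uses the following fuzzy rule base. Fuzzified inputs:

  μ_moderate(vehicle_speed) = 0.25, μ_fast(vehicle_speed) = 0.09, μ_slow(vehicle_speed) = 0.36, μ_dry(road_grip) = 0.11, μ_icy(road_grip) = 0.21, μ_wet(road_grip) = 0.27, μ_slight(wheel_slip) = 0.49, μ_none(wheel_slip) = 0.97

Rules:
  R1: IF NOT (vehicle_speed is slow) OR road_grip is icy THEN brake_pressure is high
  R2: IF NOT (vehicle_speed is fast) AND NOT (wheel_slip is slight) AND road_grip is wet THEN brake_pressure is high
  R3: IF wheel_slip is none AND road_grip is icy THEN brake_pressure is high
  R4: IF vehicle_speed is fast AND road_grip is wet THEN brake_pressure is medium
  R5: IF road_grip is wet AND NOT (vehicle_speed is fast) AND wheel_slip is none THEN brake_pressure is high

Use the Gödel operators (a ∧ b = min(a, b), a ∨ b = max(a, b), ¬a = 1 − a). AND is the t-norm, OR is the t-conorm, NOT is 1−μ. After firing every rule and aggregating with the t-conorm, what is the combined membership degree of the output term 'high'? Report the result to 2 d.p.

R1: ¬slow=1−0.36=0.64, icy=0.21; OR[max(a, b)] → w = 0.64
R2: ¬fast=1−0.09=0.91, ¬slight=1−0.49=0.51, wet=0.27; AND[min(a, b)] → w = 0.27
R3: none=0.97, icy=0.21; AND[min(a, b)] → w = 0.21
R4: fast=0.09, wet=0.27; AND[min(a, b)] → w = 0.09
R5: wet=0.27, ¬fast=1−0.09=0.91, none=0.97; AND[min(a, b)] → w = 0.27
Rules with consequent 'high': {R1, R2, R3, R5} → strengths 0.64, 0.27, 0.21, 0.27
Aggregate via t-conorm [max(a, b)]: 0.64

0.64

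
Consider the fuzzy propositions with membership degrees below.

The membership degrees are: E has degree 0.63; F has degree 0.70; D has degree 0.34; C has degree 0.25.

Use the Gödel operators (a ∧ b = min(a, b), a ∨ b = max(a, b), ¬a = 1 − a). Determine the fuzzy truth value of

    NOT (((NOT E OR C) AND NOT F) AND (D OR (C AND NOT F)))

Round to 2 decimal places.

0.70

NOT E = 1 − 0.63 = 0.37
NOT E OR C = max(a, b) on (0.37, 0.25) = 0.37
NOT F = 1 − 0.70 = 0.30
(NOT E OR C) AND NOT F = min(a, b) on (0.37, 0.30) = 0.30
NOT F = 1 − 0.70 = 0.30
C AND NOT F = min(a, b) on (0.25, 0.30) = 0.25
D OR (C AND NOT F) = max(a, b) on (0.34, 0.25) = 0.34
((NOT E OR C) AND NOT F) AND (D OR (C AND NOT F)) = min(a, b) on (0.30, 0.34) = 0.30
NOT (((NOT E OR C) AND NOT F) AND (D OR (C AND NOT F))) = 1 − 0.30 = 0.70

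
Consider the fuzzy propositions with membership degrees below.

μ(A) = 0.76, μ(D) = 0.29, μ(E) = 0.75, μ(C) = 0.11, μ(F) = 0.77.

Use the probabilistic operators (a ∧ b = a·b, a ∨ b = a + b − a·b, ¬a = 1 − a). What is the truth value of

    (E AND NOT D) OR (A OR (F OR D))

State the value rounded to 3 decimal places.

NOT D = 1 − 0.2900 = 0.7100
E AND NOT D = a·b on (0.7500, 0.7100) = 0.5325
F OR D = a + b − a·b on (0.7700, 0.2900) = 0.8367
A OR (F OR D) = a + b − a·b on (0.7600, 0.8367) = 0.9608
(E AND NOT D) OR (A OR (F OR D)) = a + b − a·b on (0.5325, 0.9608) = 0.9817

0.982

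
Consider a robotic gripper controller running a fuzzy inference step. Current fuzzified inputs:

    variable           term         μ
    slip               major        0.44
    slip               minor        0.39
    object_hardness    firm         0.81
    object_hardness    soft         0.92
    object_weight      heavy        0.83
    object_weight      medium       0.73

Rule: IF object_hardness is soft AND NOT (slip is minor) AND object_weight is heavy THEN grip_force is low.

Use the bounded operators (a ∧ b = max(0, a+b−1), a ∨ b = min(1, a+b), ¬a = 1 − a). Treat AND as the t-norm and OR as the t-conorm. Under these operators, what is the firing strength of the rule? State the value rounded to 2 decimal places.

0.36

firing strength: soft=0.92, ¬minor=1−0.39=0.61, heavy=0.83; AND[max(0, a+b−1)] → w = 0.36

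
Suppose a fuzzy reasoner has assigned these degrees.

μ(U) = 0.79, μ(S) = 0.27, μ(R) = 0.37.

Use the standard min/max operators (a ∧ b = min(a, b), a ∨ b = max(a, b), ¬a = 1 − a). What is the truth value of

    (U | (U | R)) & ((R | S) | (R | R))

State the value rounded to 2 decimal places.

0.37

U | R = max(a, b) on (0.79, 0.37) = 0.79
U | (U | R) = max(a, b) on (0.79, 0.79) = 0.79
R | S = max(a, b) on (0.37, 0.27) = 0.37
R | R = max(a, b) on (0.37, 0.37) = 0.37
(R | S) | (R | R) = max(a, b) on (0.37, 0.37) = 0.37
(U | (U | R)) & ((R | S) | (R | R)) = min(a, b) on (0.79, 0.37) = 0.37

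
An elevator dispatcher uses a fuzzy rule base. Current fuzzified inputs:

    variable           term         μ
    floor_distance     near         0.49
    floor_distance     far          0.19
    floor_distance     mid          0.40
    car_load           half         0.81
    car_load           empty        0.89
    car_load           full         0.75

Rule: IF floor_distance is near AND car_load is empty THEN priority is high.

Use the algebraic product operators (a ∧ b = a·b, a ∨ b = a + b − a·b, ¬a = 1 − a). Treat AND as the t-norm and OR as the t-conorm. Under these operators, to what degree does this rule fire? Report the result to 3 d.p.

0.436

firing strength: near=0.49, empty=0.89; AND[a·b] → w = 0.4361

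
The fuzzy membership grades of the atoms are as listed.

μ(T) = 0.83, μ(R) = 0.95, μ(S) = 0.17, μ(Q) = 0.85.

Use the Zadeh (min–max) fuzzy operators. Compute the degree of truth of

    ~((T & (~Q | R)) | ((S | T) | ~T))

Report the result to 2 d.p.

~Q = 1 − 0.85 = 0.15
~Q | R = max(a, b) on (0.15, 0.95) = 0.95
T & (~Q | R) = min(a, b) on (0.83, 0.95) = 0.83
S | T = max(a, b) on (0.17, 0.83) = 0.83
~T = 1 − 0.83 = 0.17
(S | T) | ~T = max(a, b) on (0.83, 0.17) = 0.83
(T & (~Q | R)) | ((S | T) | ~T) = max(a, b) on (0.83, 0.83) = 0.83
~((T & (~Q | R)) | ((S | T) | ~T)) = 1 − 0.83 = 0.17

0.17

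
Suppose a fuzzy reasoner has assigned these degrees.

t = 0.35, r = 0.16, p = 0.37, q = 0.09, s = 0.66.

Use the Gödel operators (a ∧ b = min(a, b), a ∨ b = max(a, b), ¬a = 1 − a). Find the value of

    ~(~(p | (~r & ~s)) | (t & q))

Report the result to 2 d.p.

0.37

~r = 1 − 0.16 = 0.84
~s = 1 − 0.66 = 0.34
~r & ~s = min(a, b) on (0.84, 0.34) = 0.34
p | (~r & ~s) = max(a, b) on (0.37, 0.34) = 0.37
~(p | (~r & ~s)) = 1 − 0.37 = 0.63
t & q = min(a, b) on (0.35, 0.09) = 0.09
~(p | (~r & ~s)) | (t & q) = max(a, b) on (0.63, 0.09) = 0.63
~(~(p | (~r & ~s)) | (t & q)) = 1 − 0.63 = 0.37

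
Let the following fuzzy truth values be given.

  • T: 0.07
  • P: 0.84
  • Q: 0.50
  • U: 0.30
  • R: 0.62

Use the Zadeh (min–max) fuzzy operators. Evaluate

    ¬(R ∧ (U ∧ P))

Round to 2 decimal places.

0.70

U ∧ P = min(a, b) on (0.30, 0.84) = 0.30
R ∧ (U ∧ P) = min(a, b) on (0.62, 0.30) = 0.30
¬(R ∧ (U ∧ P)) = 1 − 0.30 = 0.70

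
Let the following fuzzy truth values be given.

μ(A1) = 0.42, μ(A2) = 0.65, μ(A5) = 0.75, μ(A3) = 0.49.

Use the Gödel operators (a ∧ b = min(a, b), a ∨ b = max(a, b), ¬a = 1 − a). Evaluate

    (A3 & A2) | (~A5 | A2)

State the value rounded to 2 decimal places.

A3 & A2 = min(a, b) on (0.49, 0.65) = 0.49
~A5 = 1 − 0.75 = 0.25
~A5 | A2 = max(a, b) on (0.25, 0.65) = 0.65
(A3 & A2) | (~A5 | A2) = max(a, b) on (0.49, 0.65) = 0.65

0.65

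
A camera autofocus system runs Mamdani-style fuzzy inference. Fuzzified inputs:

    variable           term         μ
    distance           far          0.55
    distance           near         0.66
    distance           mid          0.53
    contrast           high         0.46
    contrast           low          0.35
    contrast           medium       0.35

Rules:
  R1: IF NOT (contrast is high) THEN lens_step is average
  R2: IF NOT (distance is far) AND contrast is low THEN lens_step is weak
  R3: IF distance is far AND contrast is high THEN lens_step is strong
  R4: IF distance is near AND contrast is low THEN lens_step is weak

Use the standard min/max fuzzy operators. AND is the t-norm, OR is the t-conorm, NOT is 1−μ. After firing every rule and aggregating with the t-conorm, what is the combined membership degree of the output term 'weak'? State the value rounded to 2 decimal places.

R1: ¬high=1−0.46=0.54 → w = 0.54
R2: ¬far=1−0.55=0.45, low=0.35; AND[min(a, b)] → w = 0.35
R3: far=0.55, high=0.46; AND[min(a, b)] → w = 0.46
R4: near=0.66, low=0.35; AND[min(a, b)] → w = 0.35
Rules with consequent 'weak': {R2, R4} → strengths 0.35, 0.35
Aggregate via t-conorm [max(a, b)]: 0.35

0.35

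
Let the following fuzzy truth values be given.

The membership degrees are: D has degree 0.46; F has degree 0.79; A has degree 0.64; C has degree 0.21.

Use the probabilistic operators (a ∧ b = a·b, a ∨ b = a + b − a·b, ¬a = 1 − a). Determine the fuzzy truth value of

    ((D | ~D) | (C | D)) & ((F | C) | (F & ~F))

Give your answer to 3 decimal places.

~D = 1 − 0.4600 = 0.5400
D | ~D = a + b − a·b on (0.4600, 0.5400) = 0.7516
C | D = a + b − a·b on (0.2100, 0.4600) = 0.5734
(D | ~D) | (C | D) = a + b − a·b on (0.7516, 0.5734) = 0.8940
F | C = a + b − a·b on (0.7900, 0.2100) = 0.8341
~F = 1 − 0.7900 = 0.2100
F & ~F = a·b on (0.7900, 0.2100) = 0.1659
(F | C) | (F & ~F) = a + b − a·b on (0.8341, 0.1659) = 0.8616
((D | ~D) | (C | D)) & ((F | C) | (F & ~F)) = a·b on (0.8940, 0.8616) = 0.7703

0.770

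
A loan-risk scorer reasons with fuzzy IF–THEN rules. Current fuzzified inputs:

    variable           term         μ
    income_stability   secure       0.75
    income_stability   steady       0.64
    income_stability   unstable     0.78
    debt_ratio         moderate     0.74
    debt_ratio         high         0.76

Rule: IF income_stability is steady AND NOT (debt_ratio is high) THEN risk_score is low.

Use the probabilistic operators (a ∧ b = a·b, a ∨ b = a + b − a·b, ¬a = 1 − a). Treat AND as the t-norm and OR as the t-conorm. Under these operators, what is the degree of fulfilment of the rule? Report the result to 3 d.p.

firing strength: steady=0.64, ¬high=1−0.76=0.24; AND[a·b] → w = 0.1536

0.154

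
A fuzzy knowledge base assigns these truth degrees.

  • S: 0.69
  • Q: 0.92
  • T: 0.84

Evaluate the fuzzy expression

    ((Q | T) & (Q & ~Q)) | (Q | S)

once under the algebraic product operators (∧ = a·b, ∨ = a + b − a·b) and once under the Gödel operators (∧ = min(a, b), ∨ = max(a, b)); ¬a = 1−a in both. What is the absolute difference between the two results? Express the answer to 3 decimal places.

Under algebraic product:
  Q | T = a + b − a·b on (0.9200, 0.8400) = 0.9872
  ~Q = 1 − 0.9200 = 0.0800
  Q & ~Q = a·b on (0.9200, 0.0800) = 0.0736
  (Q | T) & (Q & ~Q) = a·b on (0.9872, 0.0736) = 0.0727
  Q | S = a + b − a·b on (0.9200, 0.6900) = 0.9752
  ((Q | T) & (Q & ~Q)) | (Q | S) = a + b − a·b on (0.0727, 0.9752) = 0.9770
  → value = 0.9770
Under Gödel:
  Q | T = max(a, b) on (0.92, 0.84) = 0.92
  ~Q = 1 − 0.92 = 0.08
  Q & ~Q = min(a, b) on (0.92, 0.08) = 0.08
  (Q | T) & (Q & ~Q) = min(a, b) on (0.92, 0.08) = 0.08
  Q | S = max(a, b) on (0.92, 0.69) = 0.92
  ((Q | T) & (Q & ~Q)) | (Q | S) = max(a, b) on (0.08, 0.92) = 0.92
  → value = 0.9200
|0.9770 − 0.9200| = 0.057

0.057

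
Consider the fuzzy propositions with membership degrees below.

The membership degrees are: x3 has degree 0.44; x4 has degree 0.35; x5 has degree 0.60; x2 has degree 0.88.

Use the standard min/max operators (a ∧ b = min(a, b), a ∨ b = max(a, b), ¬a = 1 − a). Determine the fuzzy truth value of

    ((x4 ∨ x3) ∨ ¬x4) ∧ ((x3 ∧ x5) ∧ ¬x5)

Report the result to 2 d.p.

x4 ∨ x3 = max(a, b) on (0.35, 0.44) = 0.44
¬x4 = 1 − 0.35 = 0.65
(x4 ∨ x3) ∨ ¬x4 = max(a, b) on (0.44, 0.65) = 0.65
x3 ∧ x5 = min(a, b) on (0.44, 0.60) = 0.44
¬x5 = 1 − 0.60 = 0.40
(x3 ∧ x5) ∧ ¬x5 = min(a, b) on (0.44, 0.40) = 0.40
((x4 ∨ x3) ∨ ¬x4) ∧ ((x3 ∧ x5) ∧ ¬x5) = min(a, b) on (0.65, 0.40) = 0.40

0.40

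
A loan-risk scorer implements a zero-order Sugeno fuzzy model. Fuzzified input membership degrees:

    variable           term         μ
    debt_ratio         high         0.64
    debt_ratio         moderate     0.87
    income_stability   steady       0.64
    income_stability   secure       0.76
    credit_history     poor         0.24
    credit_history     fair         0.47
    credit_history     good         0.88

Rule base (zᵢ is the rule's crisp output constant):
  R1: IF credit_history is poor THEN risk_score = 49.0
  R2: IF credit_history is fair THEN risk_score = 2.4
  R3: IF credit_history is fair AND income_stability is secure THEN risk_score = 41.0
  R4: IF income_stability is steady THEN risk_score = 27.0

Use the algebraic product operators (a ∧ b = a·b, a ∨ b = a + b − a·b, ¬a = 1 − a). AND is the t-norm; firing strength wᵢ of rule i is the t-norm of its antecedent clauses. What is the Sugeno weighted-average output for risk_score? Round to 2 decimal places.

R1 (z=49.0): poor=0.24 → w = 0.2400
R2 (z=2.4): fair=0.47 → w = 0.4700
R3 (z=41.0): fair=0.47, secure=0.76; AND[a·b] → w = 0.3572
R4 (z=27.0): steady=0.64 → w = 0.6400
Weighted average = (0.2400·49.0 + 0.4700·2.4 + 0.3572·41.0 + 0.6400·27.0) / (0.2400 + 0.4700 + 0.3572 + 0.6400)
  = 44.8132 / 1.7072 = 26.25

26.25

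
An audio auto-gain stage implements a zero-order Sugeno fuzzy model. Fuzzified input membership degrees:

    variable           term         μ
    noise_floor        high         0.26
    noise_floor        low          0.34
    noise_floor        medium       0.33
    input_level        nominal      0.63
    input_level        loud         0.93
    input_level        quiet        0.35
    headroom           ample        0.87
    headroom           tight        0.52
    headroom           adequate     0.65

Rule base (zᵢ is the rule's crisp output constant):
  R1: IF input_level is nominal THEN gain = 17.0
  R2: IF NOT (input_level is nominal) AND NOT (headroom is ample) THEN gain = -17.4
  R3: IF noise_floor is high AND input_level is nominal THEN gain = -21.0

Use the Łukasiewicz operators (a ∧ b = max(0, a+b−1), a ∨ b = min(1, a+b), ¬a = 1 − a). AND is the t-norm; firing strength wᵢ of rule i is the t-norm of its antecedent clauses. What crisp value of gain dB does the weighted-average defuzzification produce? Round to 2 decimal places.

R1 (z=17.0): nominal=0.63 → w = 0.63
R2 (z=-17.4): ¬nominal=1−0.63=0.37, ¬ample=1−0.87=0.13; AND[max(0, a+b−1)] → w = 0.00
R3 (z=-21.0): high=0.26, nominal=0.63; AND[max(0, a+b−1)] → w = 0.00
Weighted average = (0.63·17.0 + 0.00·-17.4 + 0.00·-21.0) / (0.63 + 0.00 + 0.00)
  = 10.7100 / 0.6300 = 17.00

17.00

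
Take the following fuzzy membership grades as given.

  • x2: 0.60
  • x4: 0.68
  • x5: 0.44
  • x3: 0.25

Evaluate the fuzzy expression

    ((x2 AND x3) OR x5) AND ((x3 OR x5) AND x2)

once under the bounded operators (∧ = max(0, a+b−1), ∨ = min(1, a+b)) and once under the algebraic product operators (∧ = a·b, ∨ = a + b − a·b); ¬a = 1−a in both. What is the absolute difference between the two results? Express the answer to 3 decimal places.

Under bounded:
  x2 AND x3 = max(0, a+b−1) on (0.60, 0.25) = 0.00
  (x2 AND x3) OR x5 = min(1, a+b) on (0.00, 0.44) = 0.44
  x3 OR x5 = min(1, a+b) on (0.25, 0.44) = 0.69
  (x3 OR x5) AND x2 = max(0, a+b−1) on (0.69, 0.60) = 0.29
  ((x2 AND x3) OR x5) AND ((x3 OR x5) AND x2) = max(0, a+b−1) on (0.44, 0.29) = 0.00
  → value = 0.0000
Under algebraic product:
  x2 AND x3 = a·b on (0.6000, 0.2500) = 0.1500
  (x2 AND x3) OR x5 = a + b − a·b on (0.1500, 0.4400) = 0.5240
  x3 OR x5 = a + b − a·b on (0.2500, 0.4400) = 0.5800
  (x3 OR x5) AND x2 = a·b on (0.5800, 0.6000) = 0.3480
  ((x2 AND x3) OR x5) AND ((x3 OR x5) AND x2) = a·b on (0.5240, 0.3480) = 0.1824
  → value = 0.1824
|0.0000 − 0.1824| = 0.182

0.182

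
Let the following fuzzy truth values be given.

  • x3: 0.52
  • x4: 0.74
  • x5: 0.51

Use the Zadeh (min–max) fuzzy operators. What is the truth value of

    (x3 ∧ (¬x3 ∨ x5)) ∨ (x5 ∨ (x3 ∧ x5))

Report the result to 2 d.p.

¬x3 = 1 − 0.52 = 0.48
¬x3 ∨ x5 = max(a, b) on (0.48, 0.51) = 0.51
x3 ∧ (¬x3 ∨ x5) = min(a, b) on (0.52, 0.51) = 0.51
x3 ∧ x5 = min(a, b) on (0.52, 0.51) = 0.51
x5 ∨ (x3 ∧ x5) = max(a, b) on (0.51, 0.51) = 0.51
(x3 ∧ (¬x3 ∨ x5)) ∨ (x5 ∨ (x3 ∧ x5)) = max(a, b) on (0.51, 0.51) = 0.51

0.51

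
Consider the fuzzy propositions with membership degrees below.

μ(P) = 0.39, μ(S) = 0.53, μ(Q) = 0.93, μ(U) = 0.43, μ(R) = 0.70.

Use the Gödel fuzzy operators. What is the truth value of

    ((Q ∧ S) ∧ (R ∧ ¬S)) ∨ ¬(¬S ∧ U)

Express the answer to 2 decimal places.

0.57

Q ∧ S = min(a, b) on (0.93, 0.53) = 0.53
¬S = 1 − 0.53 = 0.47
R ∧ ¬S = min(a, b) on (0.70, 0.47) = 0.47
(Q ∧ S) ∧ (R ∧ ¬S) = min(a, b) on (0.53, 0.47) = 0.47
¬S = 1 − 0.53 = 0.47
¬S ∧ U = min(a, b) on (0.47, 0.43) = 0.43
¬(¬S ∧ U) = 1 − 0.43 = 0.57
((Q ∧ S) ∧ (R ∧ ¬S)) ∨ ¬(¬S ∧ U) = max(a, b) on (0.47, 0.57) = 0.57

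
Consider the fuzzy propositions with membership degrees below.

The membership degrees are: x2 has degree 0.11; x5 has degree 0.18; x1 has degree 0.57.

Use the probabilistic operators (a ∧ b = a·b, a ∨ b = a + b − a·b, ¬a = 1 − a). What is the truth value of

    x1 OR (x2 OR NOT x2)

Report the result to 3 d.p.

NOT x2 = 1 − 0.1100 = 0.8900
x2 OR NOT x2 = a + b − a·b on (0.1100, 0.8900) = 0.9021
x1 OR (x2 OR NOT x2) = a + b − a·b on (0.5700, 0.9021) = 0.9579

0.958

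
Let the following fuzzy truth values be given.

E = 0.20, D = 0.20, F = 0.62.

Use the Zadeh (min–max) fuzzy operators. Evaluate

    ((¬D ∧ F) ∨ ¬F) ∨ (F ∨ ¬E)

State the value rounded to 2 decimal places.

¬D = 1 − 0.20 = 0.80
¬D ∧ F = min(a, b) on (0.80, 0.62) = 0.62
¬F = 1 − 0.62 = 0.38
(¬D ∧ F) ∨ ¬F = max(a, b) on (0.62, 0.38) = 0.62
¬E = 1 − 0.20 = 0.80
F ∨ ¬E = max(a, b) on (0.62, 0.80) = 0.80
((¬D ∧ F) ∨ ¬F) ∨ (F ∨ ¬E) = max(a, b) on (0.62, 0.80) = 0.80

0.80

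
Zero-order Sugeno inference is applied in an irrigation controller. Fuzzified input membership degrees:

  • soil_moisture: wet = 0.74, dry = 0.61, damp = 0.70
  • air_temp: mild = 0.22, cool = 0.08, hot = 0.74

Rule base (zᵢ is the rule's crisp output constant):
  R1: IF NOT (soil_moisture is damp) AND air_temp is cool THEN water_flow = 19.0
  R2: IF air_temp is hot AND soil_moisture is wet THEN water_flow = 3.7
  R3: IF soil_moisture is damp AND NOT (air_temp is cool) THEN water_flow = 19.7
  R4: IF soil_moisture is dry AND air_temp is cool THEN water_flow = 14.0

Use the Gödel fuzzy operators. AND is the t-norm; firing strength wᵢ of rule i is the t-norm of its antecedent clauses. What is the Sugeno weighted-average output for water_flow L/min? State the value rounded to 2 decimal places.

R1 (z=19.0): ¬damp=1−0.70=0.30, cool=0.08; AND[min(a, b)] → w = 0.08
R2 (z=3.7): hot=0.74, wet=0.74; AND[min(a, b)] → w = 0.74
R3 (z=19.7): damp=0.70, ¬cool=1−0.08=0.92; AND[min(a, b)] → w = 0.70
R4 (z=14.0): dry=0.61, cool=0.08; AND[min(a, b)] → w = 0.08
Weighted average = (0.08·19.0 + 0.74·3.7 + 0.70·19.7 + 0.08·14.0) / (0.08 + 0.74 + 0.70 + 0.08)
  = 19.1680 / 1.6000 = 11.98

11.98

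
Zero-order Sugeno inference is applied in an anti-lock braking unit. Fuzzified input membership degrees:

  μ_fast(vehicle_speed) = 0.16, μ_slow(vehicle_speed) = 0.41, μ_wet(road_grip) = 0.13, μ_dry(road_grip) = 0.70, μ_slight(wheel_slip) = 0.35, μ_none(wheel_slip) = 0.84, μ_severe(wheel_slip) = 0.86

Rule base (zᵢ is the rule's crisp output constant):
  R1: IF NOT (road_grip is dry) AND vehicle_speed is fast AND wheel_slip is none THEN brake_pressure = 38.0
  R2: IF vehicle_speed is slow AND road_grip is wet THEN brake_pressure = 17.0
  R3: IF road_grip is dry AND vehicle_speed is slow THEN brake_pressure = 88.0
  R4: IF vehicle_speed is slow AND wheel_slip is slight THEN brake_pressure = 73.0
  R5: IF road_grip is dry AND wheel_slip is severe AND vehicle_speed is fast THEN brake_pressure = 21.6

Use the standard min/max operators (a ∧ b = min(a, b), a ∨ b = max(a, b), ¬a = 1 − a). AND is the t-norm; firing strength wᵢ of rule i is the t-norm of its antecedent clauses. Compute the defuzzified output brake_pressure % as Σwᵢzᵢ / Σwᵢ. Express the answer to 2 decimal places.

60.64

R1 (z=38.0): ¬dry=1−0.70=0.30, fast=0.16, none=0.84; AND[min(a, b)] → w = 0.16
R2 (z=17.0): slow=0.41, wet=0.13; AND[min(a, b)] → w = 0.13
R3 (z=88.0): dry=0.70, slow=0.41; AND[min(a, b)] → w = 0.41
R4 (z=73.0): slow=0.41, slight=0.35; AND[min(a, b)] → w = 0.35
R5 (z=21.6): dry=0.70, severe=0.86, fast=0.16; AND[min(a, b)] → w = 0.16
Weighted average = (0.16·38.0 + 0.13·17.0 + 0.41·88.0 + 0.35·73.0 + 0.16·21.6) / (0.16 + 0.13 + 0.41 + 0.35 + 0.16)
  = 73.3760 / 1.2100 = 60.64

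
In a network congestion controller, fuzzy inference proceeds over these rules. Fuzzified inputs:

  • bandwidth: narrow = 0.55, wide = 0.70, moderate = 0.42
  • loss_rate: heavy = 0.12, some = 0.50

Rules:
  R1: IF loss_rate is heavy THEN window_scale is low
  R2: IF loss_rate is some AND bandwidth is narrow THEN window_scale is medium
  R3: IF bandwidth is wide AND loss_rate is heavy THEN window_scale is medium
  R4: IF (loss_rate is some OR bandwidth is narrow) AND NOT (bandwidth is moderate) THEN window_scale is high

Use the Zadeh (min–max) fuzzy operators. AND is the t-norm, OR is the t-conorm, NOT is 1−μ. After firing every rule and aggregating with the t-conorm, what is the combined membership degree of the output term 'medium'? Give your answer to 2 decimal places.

R1: heavy=0.12 → w = 0.12
R2: some=0.50, narrow=0.55; AND[min(a, b)] → w = 0.50
R3: wide=0.70, heavy=0.12; AND[min(a, b)] → w = 0.12
R4: (some=0.50 OR narrow=0.55) = 0.55; AND[min(a, b)] with ¬moderate=1−0.42=0.58 → w = 0.55
Rules with consequent 'medium': {R2, R3} → strengths 0.50, 0.12
Aggregate via t-conorm [max(a, b)]: 0.50

0.50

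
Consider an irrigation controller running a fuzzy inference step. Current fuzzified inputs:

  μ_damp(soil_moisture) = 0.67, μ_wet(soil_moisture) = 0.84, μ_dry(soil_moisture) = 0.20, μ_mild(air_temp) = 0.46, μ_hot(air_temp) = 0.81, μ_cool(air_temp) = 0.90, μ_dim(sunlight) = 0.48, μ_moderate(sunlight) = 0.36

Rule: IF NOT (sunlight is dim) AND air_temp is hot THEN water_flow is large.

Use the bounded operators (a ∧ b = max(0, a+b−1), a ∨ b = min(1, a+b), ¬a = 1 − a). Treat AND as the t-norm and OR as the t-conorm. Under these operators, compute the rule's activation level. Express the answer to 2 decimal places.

firing strength: ¬dim=1−0.48=0.52, hot=0.81; AND[max(0, a+b−1)] → w = 0.33

0.33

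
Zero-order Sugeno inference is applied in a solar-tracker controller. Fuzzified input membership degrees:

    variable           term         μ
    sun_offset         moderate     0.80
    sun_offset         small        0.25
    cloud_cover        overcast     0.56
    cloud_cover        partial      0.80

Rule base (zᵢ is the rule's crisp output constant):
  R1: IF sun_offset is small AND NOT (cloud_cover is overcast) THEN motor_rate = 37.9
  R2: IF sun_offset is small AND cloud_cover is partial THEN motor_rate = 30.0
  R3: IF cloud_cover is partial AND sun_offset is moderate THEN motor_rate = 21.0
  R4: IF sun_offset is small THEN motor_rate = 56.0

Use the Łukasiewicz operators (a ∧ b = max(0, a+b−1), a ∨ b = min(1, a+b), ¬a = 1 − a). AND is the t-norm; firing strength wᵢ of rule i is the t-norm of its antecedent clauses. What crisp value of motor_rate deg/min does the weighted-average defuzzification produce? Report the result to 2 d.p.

R1 (z=37.9): small=0.25, ¬overcast=1−0.56=0.44; AND[max(0, a+b−1)] → w = 0.00
R2 (z=30.0): small=0.25, partial=0.80; AND[max(0, a+b−1)] → w = 0.05
R3 (z=21.0): partial=0.80, moderate=0.80; AND[max(0, a+b−1)] → w = 0.60
R4 (z=56.0): small=0.25 → w = 0.25
Weighted average = (0.00·37.9 + 0.05·30.0 + 0.60·21.0 + 0.25·56.0) / (0.00 + 0.05 + 0.60 + 0.25)
  = 28.1000 / 0.9000 = 31.22

31.22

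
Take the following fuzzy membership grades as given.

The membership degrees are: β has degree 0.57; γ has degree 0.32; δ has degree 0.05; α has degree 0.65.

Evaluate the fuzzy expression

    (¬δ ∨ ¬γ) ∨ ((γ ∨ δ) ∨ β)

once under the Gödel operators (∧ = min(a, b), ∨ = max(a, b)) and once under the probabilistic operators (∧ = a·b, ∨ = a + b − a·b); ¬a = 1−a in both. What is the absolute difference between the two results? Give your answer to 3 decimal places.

Under Gödel:
  ¬δ = 1 − 0.05 = 0.95
  ¬γ = 1 − 0.32 = 0.68
  ¬δ ∨ ¬γ = max(a, b) on (0.95, 0.68) = 0.95
  γ ∨ δ = max(a, b) on (0.32, 0.05) = 0.32
  (γ ∨ δ) ∨ β = max(a, b) on (0.32, 0.57) = 0.57
  (¬δ ∨ ¬γ) ∨ ((γ ∨ δ) ∨ β) = max(a, b) on (0.95, 0.57) = 0.95
  → value = 0.9500
Under probabilistic:
  ¬δ = 1 − 0.0500 = 0.9500
  ¬γ = 1 − 0.3200 = 0.6800
  ¬δ ∨ ¬γ = a + b − a·b on (0.9500, 0.6800) = 0.9840
  γ ∨ δ = a + b − a·b on (0.3200, 0.0500) = 0.3540
  (γ ∨ δ) ∨ β = a + b − a·b on (0.3540, 0.5700) = 0.7222
  (¬δ ∨ ¬γ) ∨ ((γ ∨ δ) ∨ β) = a + b − a·b on (0.9840, 0.7222) = 0.9956
  → value = 0.9956
|0.9500 − 0.9956| = 0.046

0.046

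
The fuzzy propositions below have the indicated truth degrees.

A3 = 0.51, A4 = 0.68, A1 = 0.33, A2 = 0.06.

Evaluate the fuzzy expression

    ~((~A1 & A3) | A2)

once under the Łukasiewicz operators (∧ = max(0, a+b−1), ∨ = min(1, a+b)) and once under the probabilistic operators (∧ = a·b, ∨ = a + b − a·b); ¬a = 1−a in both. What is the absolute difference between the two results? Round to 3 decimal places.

0.141

Under Łukasiewicz:
  ~A1 = 1 − 0.33 = 0.67
  ~A1 & A3 = max(0, a+b−1) on (0.67, 0.51) = 0.18
  (~A1 & A3) | A2 = min(1, a+b) on (0.18, 0.06) = 0.24
  ~((~A1 & A3) | A2) = 1 − 0.24 = 0.76
  → value = 0.7600
Under probabilistic:
  ~A1 = 1 − 0.3300 = 0.6700
  ~A1 & A3 = a·b on (0.6700, 0.5100) = 0.3417
  (~A1 & A3) | A2 = a + b − a·b on (0.3417, 0.0600) = 0.3812
  ~((~A1 & A3) | A2) = 1 − 0.3812 = 0.6188
  → value = 0.6188
|0.7600 − 0.6188| = 0.141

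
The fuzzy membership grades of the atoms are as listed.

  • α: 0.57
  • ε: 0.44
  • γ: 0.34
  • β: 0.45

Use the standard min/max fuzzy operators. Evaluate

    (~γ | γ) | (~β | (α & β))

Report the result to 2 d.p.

0.66

~γ = 1 − 0.34 = 0.66
~γ | γ = max(a, b) on (0.66, 0.34) = 0.66
~β = 1 − 0.45 = 0.55
α & β = min(a, b) on (0.57, 0.45) = 0.45
~β | (α & β) = max(a, b) on (0.55, 0.45) = 0.55
(~γ | γ) | (~β | (α & β)) = max(a, b) on (0.66, 0.55) = 0.66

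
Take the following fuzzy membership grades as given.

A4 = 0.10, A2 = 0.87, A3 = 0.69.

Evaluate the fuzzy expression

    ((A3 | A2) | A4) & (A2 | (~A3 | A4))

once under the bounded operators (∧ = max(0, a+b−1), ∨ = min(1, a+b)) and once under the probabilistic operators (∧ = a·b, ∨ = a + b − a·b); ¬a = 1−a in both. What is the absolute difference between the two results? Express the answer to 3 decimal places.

Under bounded:
  A3 | A2 = min(1, a+b) on (0.69, 0.87) = 1.00
  (A3 | A2) | A4 = min(1, a+b) on (1.00, 0.10) = 1.00
  ~A3 = 1 − 0.69 = 0.31
  ~A3 | A4 = min(1, a+b) on (0.31, 0.10) = 0.41
  A2 | (~A3 | A4) = min(1, a+b) on (0.87, 0.41) = 1.00
  ((A3 | A2) | A4) & (A2 | (~A3 | A4)) = max(0, a+b−1) on (1.00, 1.00) = 1.00
  → value = 1.0000
Under probabilistic:
  A3 | A2 = a + b − a·b on (0.6900, 0.8700) = 0.9597
  (A3 | A2) | A4 = a + b − a·b on (0.9597, 0.1000) = 0.9637
  ~A3 = 1 − 0.6900 = 0.3100
  ~A3 | A4 = a + b − a·b on (0.3100, 0.1000) = 0.3790
  A2 | (~A3 | A4) = a + b − a·b on (0.8700, 0.3790) = 0.9193
  ((A3 | A2) | A4) & (A2 | (~A3 | A4)) = a·b on (0.9637, 0.9193) = 0.8859
  → value = 0.8859
|1.0000 − 0.8859| = 0.114

0.114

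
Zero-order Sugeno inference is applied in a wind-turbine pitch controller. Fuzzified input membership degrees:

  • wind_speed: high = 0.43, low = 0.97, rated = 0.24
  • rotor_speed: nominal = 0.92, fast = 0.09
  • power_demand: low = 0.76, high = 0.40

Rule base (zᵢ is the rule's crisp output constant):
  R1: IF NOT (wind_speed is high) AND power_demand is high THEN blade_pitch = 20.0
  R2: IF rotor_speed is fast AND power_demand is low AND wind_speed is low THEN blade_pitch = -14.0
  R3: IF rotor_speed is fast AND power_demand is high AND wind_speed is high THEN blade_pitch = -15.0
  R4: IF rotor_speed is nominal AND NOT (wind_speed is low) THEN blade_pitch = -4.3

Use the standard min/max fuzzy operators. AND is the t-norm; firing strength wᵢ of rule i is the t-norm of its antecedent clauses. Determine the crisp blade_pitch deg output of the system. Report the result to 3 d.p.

8.625

R1 (z=20.0): ¬high=1−0.43=0.57, high=0.40; AND[min(a, b)] → w = 0.40
R2 (z=-14.0): fast=0.09, low=0.76, low=0.97; AND[min(a, b)] → w = 0.09
R3 (z=-15.0): fast=0.09, high=0.40, high=0.43; AND[min(a, b)] → w = 0.09
R4 (z=-4.3): nominal=0.92, ¬low=1−0.97=0.03; AND[min(a, b)] → w = 0.03
Weighted average = (0.40·20.0 + 0.09·-14.0 + 0.09·-15.0 + 0.03·-4.3) / (0.40 + 0.09 + 0.09 + 0.03)
  = 5.2610 / 0.6100 = 8.625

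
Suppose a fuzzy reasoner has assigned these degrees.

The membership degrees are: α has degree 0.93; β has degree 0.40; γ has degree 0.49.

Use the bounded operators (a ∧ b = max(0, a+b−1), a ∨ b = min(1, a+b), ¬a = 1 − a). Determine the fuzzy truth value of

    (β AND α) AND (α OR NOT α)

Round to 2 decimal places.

0.33

β AND α = max(0, a+b−1) on (0.40, 0.93) = 0.33
NOT α = 1 − 0.93 = 0.07
α OR NOT α = min(1, a+b) on (0.93, 0.07) = 1.00
(β AND α) AND (α OR NOT α) = max(0, a+b−1) on (0.33, 1.00) = 0.33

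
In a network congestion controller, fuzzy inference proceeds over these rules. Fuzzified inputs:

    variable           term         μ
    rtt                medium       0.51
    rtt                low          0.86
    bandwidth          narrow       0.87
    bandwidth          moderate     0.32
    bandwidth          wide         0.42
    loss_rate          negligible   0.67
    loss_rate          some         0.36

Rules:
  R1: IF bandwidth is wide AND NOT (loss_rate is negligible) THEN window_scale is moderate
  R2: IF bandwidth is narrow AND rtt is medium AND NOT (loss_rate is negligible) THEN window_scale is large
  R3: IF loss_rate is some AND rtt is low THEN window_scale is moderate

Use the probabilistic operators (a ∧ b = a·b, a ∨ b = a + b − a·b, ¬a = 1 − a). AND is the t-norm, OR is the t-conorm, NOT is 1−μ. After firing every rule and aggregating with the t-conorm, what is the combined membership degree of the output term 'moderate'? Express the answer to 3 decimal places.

0.405

R1: wide=0.42, ¬negligible=1−0.67=0.33; AND[a·b] → w = 0.1386
R2: narrow=0.87, medium=0.51, ¬negligible=1−0.67=0.33; AND[a·b] → w = 0.1464
R3: some=0.36, low=0.86; AND[a·b] → w = 0.3096
Rules with consequent 'moderate': {R1, R3} → strengths 0.1386, 0.3096
Aggregate via t-conorm [a + b − a·b]: 0.4053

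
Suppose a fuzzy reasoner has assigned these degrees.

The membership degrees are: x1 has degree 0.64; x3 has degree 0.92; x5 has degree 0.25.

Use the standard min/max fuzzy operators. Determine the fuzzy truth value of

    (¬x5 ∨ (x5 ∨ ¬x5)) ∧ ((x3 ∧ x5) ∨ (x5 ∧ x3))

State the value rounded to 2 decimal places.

0.25

¬x5 = 1 − 0.25 = 0.75
¬x5 = 1 − 0.25 = 0.75
x5 ∨ ¬x5 = max(a, b) on (0.25, 0.75) = 0.75
¬x5 ∨ (x5 ∨ ¬x5) = max(a, b) on (0.75, 0.75) = 0.75
x3 ∧ x5 = min(a, b) on (0.92, 0.25) = 0.25
x5 ∧ x3 = min(a, b) on (0.25, 0.92) = 0.25
(x3 ∧ x5) ∨ (x5 ∧ x3) = max(a, b) on (0.25, 0.25) = 0.25
(¬x5 ∨ (x5 ∨ ¬x5)) ∧ ((x3 ∧ x5) ∨ (x5 ∧ x3)) = min(a, b) on (0.75, 0.25) = 0.25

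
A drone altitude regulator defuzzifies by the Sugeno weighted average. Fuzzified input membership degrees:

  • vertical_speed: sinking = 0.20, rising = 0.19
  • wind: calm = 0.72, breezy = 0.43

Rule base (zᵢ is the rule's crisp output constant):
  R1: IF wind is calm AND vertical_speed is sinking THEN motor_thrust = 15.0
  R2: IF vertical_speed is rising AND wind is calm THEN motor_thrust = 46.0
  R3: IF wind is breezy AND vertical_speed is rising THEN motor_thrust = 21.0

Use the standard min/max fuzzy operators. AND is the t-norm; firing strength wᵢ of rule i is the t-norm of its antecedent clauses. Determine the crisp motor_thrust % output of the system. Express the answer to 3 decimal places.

R1 (z=15.0): calm=0.72, sinking=0.20; AND[min(a, b)] → w = 0.20
R2 (z=46.0): rising=0.19, calm=0.72; AND[min(a, b)] → w = 0.19
R3 (z=21.0): breezy=0.43, rising=0.19; AND[min(a, b)] → w = 0.19
Weighted average = (0.20·15.0 + 0.19·46.0 + 0.19·21.0) / (0.20 + 0.19 + 0.19)
  = 15.7300 / 0.5800 = 27.121

27.121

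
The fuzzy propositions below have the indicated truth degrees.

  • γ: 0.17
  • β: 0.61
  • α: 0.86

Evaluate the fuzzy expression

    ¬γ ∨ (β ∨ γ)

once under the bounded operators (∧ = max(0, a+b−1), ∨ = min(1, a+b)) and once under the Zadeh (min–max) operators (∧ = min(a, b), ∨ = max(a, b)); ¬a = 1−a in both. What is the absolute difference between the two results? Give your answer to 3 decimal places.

Under bounded:
  ¬γ = 1 − 0.17 = 0.83
  β ∨ γ = min(1, a+b) on (0.61, 0.17) = 0.78
  ¬γ ∨ (β ∨ γ) = min(1, a+b) on (0.83, 0.78) = 1.00
  → value = 1.0000
Under Zadeh (min–max):
  ¬γ = 1 − 0.17 = 0.83
  β ∨ γ = max(a, b) on (0.61, 0.17) = 0.61
  ¬γ ∨ (β ∨ γ) = max(a, b) on (0.83, 0.61) = 0.83
  → value = 0.8300
|1.0000 − 0.8300| = 0.170

0.170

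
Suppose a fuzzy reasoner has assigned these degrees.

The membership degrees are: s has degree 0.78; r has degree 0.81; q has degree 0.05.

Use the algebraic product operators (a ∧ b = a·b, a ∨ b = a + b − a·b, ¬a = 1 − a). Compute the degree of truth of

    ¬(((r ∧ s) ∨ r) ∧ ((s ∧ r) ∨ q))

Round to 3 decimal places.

r ∧ s = a·b on (0.8100, 0.7800) = 0.6318
(r ∧ s) ∨ r = a + b − a·b on (0.6318, 0.8100) = 0.9300
s ∧ r = a·b on (0.7800, 0.8100) = 0.6318
(s ∧ r) ∨ q = a + b − a·b on (0.6318, 0.0500) = 0.6502
((r ∧ s) ∨ r) ∧ ((s ∧ r) ∨ q) = a·b on (0.9300, 0.6502) = 0.6047
¬(((r ∧ s) ∨ r) ∧ ((s ∧ r) ∨ q)) = 1 − 0.6047 = 0.3953

0.395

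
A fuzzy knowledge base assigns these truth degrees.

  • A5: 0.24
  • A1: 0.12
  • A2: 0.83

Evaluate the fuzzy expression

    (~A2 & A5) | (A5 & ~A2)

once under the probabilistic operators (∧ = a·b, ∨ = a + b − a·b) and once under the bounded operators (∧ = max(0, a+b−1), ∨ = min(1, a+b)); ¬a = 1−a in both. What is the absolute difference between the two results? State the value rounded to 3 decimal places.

0.080

Under probabilistic:
  ~A2 = 1 − 0.8300 = 0.1700
  ~A2 & A5 = a·b on (0.1700, 0.2400) = 0.0408
  ~A2 = 1 − 0.8300 = 0.1700
  A5 & ~A2 = a·b on (0.2400, 0.1700) = 0.0408
  (~A2 & A5) | (A5 & ~A2) = a + b − a·b on (0.0408, 0.0408) = 0.0799
  → value = 0.0799
Under bounded:
  ~A2 = 1 − 0.83 = 0.17
  ~A2 & A5 = max(0, a+b−1) on (0.17, 0.24) = 0.00
  ~A2 = 1 − 0.83 = 0.17
  A5 & ~A2 = max(0, a+b−1) on (0.24, 0.17) = 0.00
  (~A2 & A5) | (A5 & ~A2) = min(1, a+b) on (0.00, 0.00) = 0.00
  → value = 0.0000
|0.0799 − 0.0000| = 0.080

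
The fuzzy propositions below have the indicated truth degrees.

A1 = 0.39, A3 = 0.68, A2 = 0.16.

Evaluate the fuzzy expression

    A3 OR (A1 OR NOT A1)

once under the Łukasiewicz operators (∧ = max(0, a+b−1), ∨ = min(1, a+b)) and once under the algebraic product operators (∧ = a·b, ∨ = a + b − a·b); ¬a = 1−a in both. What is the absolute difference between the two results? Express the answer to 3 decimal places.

0.076

Under Łukasiewicz:
  NOT A1 = 1 − 0.39 = 0.61
  A1 OR NOT A1 = min(1, a+b) on (0.39, 0.61) = 1.00
  A3 OR (A1 OR NOT A1) = min(1, a+b) on (0.68, 1.00) = 1.00
  → value = 1.0000
Under algebraic product:
  NOT A1 = 1 − 0.3900 = 0.6100
  A1 OR NOT A1 = a + b − a·b on (0.3900, 0.6100) = 0.7621
  A3 OR (A1 OR NOT A1) = a + b − a·b on (0.6800, 0.7621) = 0.9239
  → value = 0.9239
|1.0000 − 0.9239| = 0.076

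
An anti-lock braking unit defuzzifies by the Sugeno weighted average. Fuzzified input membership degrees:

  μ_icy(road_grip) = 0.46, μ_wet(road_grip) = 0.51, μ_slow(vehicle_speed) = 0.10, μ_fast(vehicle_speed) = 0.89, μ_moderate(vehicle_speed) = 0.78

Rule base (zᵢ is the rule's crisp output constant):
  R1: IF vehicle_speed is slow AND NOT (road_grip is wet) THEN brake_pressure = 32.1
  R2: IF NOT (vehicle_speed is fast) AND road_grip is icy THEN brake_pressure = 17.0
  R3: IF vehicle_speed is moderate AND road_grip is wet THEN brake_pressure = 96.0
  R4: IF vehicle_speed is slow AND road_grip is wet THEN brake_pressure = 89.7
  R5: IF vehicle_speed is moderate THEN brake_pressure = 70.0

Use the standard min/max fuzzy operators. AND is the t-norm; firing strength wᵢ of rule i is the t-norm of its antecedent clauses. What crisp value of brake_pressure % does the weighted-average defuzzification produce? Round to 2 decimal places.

R1 (z=32.1): slow=0.10, ¬wet=1−0.51=0.49; AND[min(a, b)] → w = 0.10
R2 (z=17.0): ¬fast=1−0.89=0.11, icy=0.46; AND[min(a, b)] → w = 0.11
R3 (z=96.0): moderate=0.78, wet=0.51; AND[min(a, b)] → w = 0.51
R4 (z=89.7): slow=0.10, wet=0.51; AND[min(a, b)] → w = 0.10
R5 (z=70.0): moderate=0.78 → w = 0.78
Weighted average = (0.10·32.1 + 0.11·17.0 + 0.51·96.0 + 0.10·89.7 + 0.78·70.0) / (0.10 + 0.11 + 0.51 + 0.10 + 0.78)
  = 117.6100 / 1.6000 = 73.51

73.51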